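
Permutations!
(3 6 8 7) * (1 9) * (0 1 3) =(0 1 9 3 6 8 7) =[1, 9, 2, 6, 4, 5, 8, 0, 7, 3]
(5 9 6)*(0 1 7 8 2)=(0 1 7 8 2)(5 9 6)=[1, 7, 0, 3, 4, 9, 5, 8, 2, 6]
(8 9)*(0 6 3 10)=(0 6 3 10)(8 9)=[6, 1, 2, 10, 4, 5, 3, 7, 9, 8, 0]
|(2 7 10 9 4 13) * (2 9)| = 3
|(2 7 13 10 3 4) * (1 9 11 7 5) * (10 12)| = |(1 9 11 7 13 12 10 3 4 2 5)| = 11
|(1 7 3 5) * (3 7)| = 3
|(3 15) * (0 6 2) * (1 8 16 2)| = |(0 6 1 8 16 2)(3 15)| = 6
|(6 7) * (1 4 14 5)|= 4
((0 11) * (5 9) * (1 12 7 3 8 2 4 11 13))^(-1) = (0 11 4 2 8 3 7 12 1 13)(5 9)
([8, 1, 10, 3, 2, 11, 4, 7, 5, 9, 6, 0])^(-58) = (0 5)(2 6)(4 10)(8 11)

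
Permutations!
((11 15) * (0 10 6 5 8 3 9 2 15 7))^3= ((0 10 6 5 8 3 9 2 15 11 7))^3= (0 5 9 11 10 8 2 7 6 3 15)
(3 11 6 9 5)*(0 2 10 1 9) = (0 2 10 1 9 5 3 11 6) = [2, 9, 10, 11, 4, 3, 0, 7, 8, 5, 1, 6]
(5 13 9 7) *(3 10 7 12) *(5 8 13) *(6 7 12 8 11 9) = (3 10 12)(6 7 11 9 8 13) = [0, 1, 2, 10, 4, 5, 7, 11, 13, 8, 12, 9, 3, 6]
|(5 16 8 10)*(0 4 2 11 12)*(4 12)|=12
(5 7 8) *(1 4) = (1 4)(5 7 8) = [0, 4, 2, 3, 1, 7, 6, 8, 5]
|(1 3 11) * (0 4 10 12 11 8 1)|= |(0 4 10 12 11)(1 3 8)|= 15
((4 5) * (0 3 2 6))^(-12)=(6)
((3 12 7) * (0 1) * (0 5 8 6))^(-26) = (0 6 8 5 1)(3 12 7)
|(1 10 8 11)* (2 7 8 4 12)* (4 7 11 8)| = 7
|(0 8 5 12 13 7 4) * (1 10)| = |(0 8 5 12 13 7 4)(1 10)| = 14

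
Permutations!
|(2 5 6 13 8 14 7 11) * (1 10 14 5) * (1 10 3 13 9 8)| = 60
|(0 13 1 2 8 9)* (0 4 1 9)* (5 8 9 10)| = 20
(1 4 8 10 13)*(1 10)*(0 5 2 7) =(0 5 2 7)(1 4 8)(10 13) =[5, 4, 7, 3, 8, 2, 6, 0, 1, 9, 13, 11, 12, 10]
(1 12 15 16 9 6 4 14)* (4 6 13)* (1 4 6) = (1 12 15 16 9 13 6)(4 14) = [0, 12, 2, 3, 14, 5, 1, 7, 8, 13, 10, 11, 15, 6, 4, 16, 9]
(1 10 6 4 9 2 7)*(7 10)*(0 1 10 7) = (0 1)(2 7 10 6 4 9) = [1, 0, 7, 3, 9, 5, 4, 10, 8, 2, 6]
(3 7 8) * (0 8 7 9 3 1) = [8, 0, 2, 9, 4, 5, 6, 7, 1, 3] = (0 8 1)(3 9)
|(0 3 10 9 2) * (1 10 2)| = 3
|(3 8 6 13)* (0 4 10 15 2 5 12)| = 28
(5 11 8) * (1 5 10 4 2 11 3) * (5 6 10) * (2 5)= (1 6 10 4 5 3)(2 11 8)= [0, 6, 11, 1, 5, 3, 10, 7, 2, 9, 4, 8]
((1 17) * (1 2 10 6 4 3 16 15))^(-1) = ((1 17 2 10 6 4 3 16 15))^(-1) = (1 15 16 3 4 6 10 2 17)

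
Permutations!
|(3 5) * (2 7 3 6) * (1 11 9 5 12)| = 9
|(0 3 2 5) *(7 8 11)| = |(0 3 2 5)(7 8 11)| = 12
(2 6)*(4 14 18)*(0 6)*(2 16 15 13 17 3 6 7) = (0 7 2)(3 6 16 15 13 17)(4 14 18) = [7, 1, 0, 6, 14, 5, 16, 2, 8, 9, 10, 11, 12, 17, 18, 13, 15, 3, 4]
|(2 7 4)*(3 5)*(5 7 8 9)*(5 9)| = 6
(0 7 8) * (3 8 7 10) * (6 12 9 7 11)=(0 10 3 8)(6 12 9 7 11)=[10, 1, 2, 8, 4, 5, 12, 11, 0, 7, 3, 6, 9]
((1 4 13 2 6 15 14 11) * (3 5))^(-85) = (1 2 14 4 6 11 13 15)(3 5)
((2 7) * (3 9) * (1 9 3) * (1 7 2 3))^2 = (1 7)(3 9)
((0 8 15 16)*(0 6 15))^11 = (0 8)(6 16 15)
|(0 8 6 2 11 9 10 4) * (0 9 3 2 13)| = |(0 8 6 13)(2 11 3)(4 9 10)| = 12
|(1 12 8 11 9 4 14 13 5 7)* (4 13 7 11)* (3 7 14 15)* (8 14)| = |(1 12 14 8 4 15 3 7)(5 11 9 13)| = 8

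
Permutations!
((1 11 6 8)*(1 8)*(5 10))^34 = ((1 11 6)(5 10))^34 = (1 11 6)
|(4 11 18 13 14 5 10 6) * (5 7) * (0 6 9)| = 11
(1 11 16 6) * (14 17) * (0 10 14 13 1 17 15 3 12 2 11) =(0 10 14 15 3 12 2 11 16 6 17 13 1) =[10, 0, 11, 12, 4, 5, 17, 7, 8, 9, 14, 16, 2, 1, 15, 3, 6, 13]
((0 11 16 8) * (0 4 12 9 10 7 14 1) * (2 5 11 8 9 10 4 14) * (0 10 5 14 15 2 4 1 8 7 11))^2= ((0 7 4 12 5)(1 10 11 16 9)(2 14 8 15))^2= (0 4 5 7 12)(1 11 9 10 16)(2 8)(14 15)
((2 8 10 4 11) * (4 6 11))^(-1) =(2 11 6 10 8)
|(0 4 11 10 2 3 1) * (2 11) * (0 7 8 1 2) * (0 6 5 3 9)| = 42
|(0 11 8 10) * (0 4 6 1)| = |(0 11 8 10 4 6 1)| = 7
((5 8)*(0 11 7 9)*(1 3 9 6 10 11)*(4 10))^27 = (0 9 3 1)(4 11 6 10 7)(5 8)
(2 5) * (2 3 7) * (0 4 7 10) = (0 4 7 2 5 3 10) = [4, 1, 5, 10, 7, 3, 6, 2, 8, 9, 0]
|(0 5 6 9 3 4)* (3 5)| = |(0 3 4)(5 6 9)| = 3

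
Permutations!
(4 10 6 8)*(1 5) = (1 5)(4 10 6 8) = [0, 5, 2, 3, 10, 1, 8, 7, 4, 9, 6]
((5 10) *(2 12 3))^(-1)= ((2 12 3)(5 10))^(-1)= (2 3 12)(5 10)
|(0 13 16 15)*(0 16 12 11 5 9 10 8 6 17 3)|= 22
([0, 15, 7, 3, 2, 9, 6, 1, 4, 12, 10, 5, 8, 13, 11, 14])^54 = (1 7 2 4 8 12 9 5 11 14 15)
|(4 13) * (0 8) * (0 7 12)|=|(0 8 7 12)(4 13)|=4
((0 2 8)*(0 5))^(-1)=((0 2 8 5))^(-1)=(0 5 8 2)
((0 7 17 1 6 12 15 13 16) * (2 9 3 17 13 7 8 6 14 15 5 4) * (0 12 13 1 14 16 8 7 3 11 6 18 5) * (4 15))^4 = (0 12 16 1 7)(2 13 15 4 6 5 14 11 18 17 9 8 3)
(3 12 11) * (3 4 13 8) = (3 12 11 4 13 8) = [0, 1, 2, 12, 13, 5, 6, 7, 3, 9, 10, 4, 11, 8]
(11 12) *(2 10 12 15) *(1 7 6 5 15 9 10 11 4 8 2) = (1 7 6 5 15)(2 11 9 10 12 4 8) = [0, 7, 11, 3, 8, 15, 5, 6, 2, 10, 12, 9, 4, 13, 14, 1]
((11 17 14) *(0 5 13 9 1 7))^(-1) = (0 7 1 9 13 5)(11 14 17) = ((0 5 13 9 1 7)(11 17 14))^(-1)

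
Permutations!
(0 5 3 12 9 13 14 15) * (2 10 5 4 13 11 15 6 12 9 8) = (0 4 13 14 6 12 8 2 10 5 3 9 11 15) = [4, 1, 10, 9, 13, 3, 12, 7, 2, 11, 5, 15, 8, 14, 6, 0]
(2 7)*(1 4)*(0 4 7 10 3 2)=[4, 7, 10, 2, 1, 5, 6, 0, 8, 9, 3]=(0 4 1 7)(2 10 3)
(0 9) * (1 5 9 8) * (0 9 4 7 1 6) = [8, 5, 2, 3, 7, 4, 0, 1, 6, 9] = (9)(0 8 6)(1 5 4 7)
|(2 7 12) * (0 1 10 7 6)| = 7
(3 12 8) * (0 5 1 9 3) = (0 5 1 9 3 12 8) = [5, 9, 2, 12, 4, 1, 6, 7, 0, 3, 10, 11, 8]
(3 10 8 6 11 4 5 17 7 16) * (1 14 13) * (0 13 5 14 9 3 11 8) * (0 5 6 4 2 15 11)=(0 13 1 9 3 10 5 17 7 16)(2 15 11)(4 14 6 8)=[13, 9, 15, 10, 14, 17, 8, 16, 4, 3, 5, 2, 12, 1, 6, 11, 0, 7]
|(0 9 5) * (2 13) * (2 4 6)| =12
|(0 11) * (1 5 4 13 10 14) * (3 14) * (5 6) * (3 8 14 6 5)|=14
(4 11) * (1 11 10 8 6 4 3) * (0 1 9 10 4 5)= (0 1 11 3 9 10 8 6 5)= [1, 11, 2, 9, 4, 0, 5, 7, 6, 10, 8, 3]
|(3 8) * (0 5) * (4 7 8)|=|(0 5)(3 4 7 8)|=4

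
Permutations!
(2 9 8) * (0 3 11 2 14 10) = (0 3 11 2 9 8 14 10) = [3, 1, 9, 11, 4, 5, 6, 7, 14, 8, 0, 2, 12, 13, 10]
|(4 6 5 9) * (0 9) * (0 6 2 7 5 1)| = |(0 9 4 2 7 5 6 1)| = 8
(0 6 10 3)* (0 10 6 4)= (0 4)(3 10)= [4, 1, 2, 10, 0, 5, 6, 7, 8, 9, 3]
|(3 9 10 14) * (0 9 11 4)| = 7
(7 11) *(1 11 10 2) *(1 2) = (1 11 7 10) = [0, 11, 2, 3, 4, 5, 6, 10, 8, 9, 1, 7]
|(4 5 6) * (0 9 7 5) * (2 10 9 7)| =15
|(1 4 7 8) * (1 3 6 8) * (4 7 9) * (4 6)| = |(1 7)(3 4 9 6 8)| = 10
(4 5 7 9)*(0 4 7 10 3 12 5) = [4, 1, 2, 12, 0, 10, 6, 9, 8, 7, 3, 11, 5] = (0 4)(3 12 5 10)(7 9)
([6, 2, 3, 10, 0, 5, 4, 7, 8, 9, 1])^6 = (1 3)(2 10)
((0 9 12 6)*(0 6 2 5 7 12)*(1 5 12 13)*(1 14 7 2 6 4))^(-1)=((0 9)(1 5 2 12 6 4)(7 13 14))^(-1)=(0 9)(1 4 6 12 2 5)(7 14 13)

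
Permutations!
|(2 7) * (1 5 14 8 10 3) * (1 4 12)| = |(1 5 14 8 10 3 4 12)(2 7)| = 8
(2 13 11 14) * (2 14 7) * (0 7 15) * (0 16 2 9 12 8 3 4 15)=(0 7 9 12 8 3 4 15 16 2 13 11)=[7, 1, 13, 4, 15, 5, 6, 9, 3, 12, 10, 0, 8, 11, 14, 16, 2]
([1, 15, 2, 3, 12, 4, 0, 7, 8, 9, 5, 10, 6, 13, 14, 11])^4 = (0 10 6 11 12 15 4 1 5)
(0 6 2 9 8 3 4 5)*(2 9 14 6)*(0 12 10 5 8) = (0 2 14 6 9)(3 4 8)(5 12 10) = [2, 1, 14, 4, 8, 12, 9, 7, 3, 0, 5, 11, 10, 13, 6]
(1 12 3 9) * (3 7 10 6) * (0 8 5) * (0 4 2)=[8, 12, 0, 9, 2, 4, 3, 10, 5, 1, 6, 11, 7]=(0 8 5 4 2)(1 12 7 10 6 3 9)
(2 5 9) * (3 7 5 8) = [0, 1, 8, 7, 4, 9, 6, 5, 3, 2] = (2 8 3 7 5 9)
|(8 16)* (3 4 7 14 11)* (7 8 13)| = |(3 4 8 16 13 7 14 11)| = 8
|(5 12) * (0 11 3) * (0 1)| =|(0 11 3 1)(5 12)| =4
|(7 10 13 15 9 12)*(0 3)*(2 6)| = 6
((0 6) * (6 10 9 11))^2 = (0 9 6 10 11)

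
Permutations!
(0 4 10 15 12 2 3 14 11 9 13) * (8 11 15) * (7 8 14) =(0 4 10 14 15 12 2 3 7 8 11 9 13) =[4, 1, 3, 7, 10, 5, 6, 8, 11, 13, 14, 9, 2, 0, 15, 12]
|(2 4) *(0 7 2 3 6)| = |(0 7 2 4 3 6)| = 6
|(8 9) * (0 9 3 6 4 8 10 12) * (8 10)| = |(0 9 8 3 6 4 10 12)| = 8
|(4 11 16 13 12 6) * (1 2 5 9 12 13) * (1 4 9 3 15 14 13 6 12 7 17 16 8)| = |(1 2 5 3 15 14 13 6 9 7 17 16 4 11 8)| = 15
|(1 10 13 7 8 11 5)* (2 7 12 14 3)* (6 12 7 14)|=42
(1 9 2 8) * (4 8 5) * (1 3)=(1 9 2 5 4 8 3)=[0, 9, 5, 1, 8, 4, 6, 7, 3, 2]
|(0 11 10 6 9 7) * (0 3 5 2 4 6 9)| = |(0 11 10 9 7 3 5 2 4 6)| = 10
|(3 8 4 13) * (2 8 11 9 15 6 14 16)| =11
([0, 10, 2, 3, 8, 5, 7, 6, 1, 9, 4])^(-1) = [0, 8, 2, 3, 10, 5, 7, 6, 4, 9, 1]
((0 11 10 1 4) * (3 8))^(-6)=(0 4 1 10 11)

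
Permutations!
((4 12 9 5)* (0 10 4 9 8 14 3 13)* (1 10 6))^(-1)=((0 6 1 10 4 12 8 14 3 13)(5 9))^(-1)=(0 13 3 14 8 12 4 10 1 6)(5 9)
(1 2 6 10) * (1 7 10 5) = (1 2 6 5)(7 10) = [0, 2, 6, 3, 4, 1, 5, 10, 8, 9, 7]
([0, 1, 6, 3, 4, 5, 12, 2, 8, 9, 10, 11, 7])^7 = [0, 1, 7, 3, 4, 5, 2, 12, 8, 9, 10, 11, 6]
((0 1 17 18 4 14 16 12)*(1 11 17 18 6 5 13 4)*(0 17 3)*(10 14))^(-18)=((0 11 3)(1 18)(4 10 14 16 12 17 6 5 13))^(-18)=(18)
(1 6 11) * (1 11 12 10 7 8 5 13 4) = (1 6 12 10 7 8 5 13 4) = [0, 6, 2, 3, 1, 13, 12, 8, 5, 9, 7, 11, 10, 4]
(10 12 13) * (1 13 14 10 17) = [0, 13, 2, 3, 4, 5, 6, 7, 8, 9, 12, 11, 14, 17, 10, 15, 16, 1] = (1 13 17)(10 12 14)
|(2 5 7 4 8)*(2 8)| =4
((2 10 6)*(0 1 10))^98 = ((0 1 10 6 2))^98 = (0 6 1 2 10)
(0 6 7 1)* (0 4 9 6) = (1 4 9 6 7) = [0, 4, 2, 3, 9, 5, 7, 1, 8, 6]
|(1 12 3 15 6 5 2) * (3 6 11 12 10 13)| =|(1 10 13 3 15 11 12 6 5 2)| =10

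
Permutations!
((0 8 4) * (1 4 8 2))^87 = (8)(0 4 1 2)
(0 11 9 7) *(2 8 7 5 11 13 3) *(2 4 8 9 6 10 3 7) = (0 13 7)(2 9 5 11 6 10 3 4 8) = [13, 1, 9, 4, 8, 11, 10, 0, 2, 5, 3, 6, 12, 7]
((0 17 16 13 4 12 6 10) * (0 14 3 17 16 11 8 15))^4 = ((0 16 13 4 12 6 10 14 3 17 11 8 15))^4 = (0 12 3 15 4 14 8 13 10 11 16 6 17)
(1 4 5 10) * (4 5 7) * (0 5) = (0 5 10 1)(4 7) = [5, 0, 2, 3, 7, 10, 6, 4, 8, 9, 1]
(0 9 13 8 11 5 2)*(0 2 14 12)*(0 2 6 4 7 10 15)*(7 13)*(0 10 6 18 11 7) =[9, 1, 18, 3, 13, 14, 4, 6, 7, 0, 15, 5, 2, 8, 12, 10, 16, 17, 11] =(0 9)(2 18 11 5 14 12)(4 13 8 7 6)(10 15)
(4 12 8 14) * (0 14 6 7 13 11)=(0 14 4 12 8 6 7 13 11)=[14, 1, 2, 3, 12, 5, 7, 13, 6, 9, 10, 0, 8, 11, 4]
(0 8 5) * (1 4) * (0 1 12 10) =(0 8 5 1 4 12 10) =[8, 4, 2, 3, 12, 1, 6, 7, 5, 9, 0, 11, 10]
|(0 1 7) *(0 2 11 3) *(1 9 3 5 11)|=6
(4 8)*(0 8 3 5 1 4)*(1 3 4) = [8, 1, 2, 5, 4, 3, 6, 7, 0] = (0 8)(3 5)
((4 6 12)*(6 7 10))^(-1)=(4 12 6 10 7)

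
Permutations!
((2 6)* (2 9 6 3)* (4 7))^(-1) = ((2 3)(4 7)(6 9))^(-1) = (2 3)(4 7)(6 9)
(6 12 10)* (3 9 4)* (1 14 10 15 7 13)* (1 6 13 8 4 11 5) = [0, 14, 2, 9, 3, 1, 12, 8, 4, 11, 13, 5, 15, 6, 10, 7] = (1 14 10 13 6 12 15 7 8 4 3 9 11 5)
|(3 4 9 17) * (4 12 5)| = 6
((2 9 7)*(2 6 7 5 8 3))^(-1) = ((2 9 5 8 3)(6 7))^(-1) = (2 3 8 5 9)(6 7)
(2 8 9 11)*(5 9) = [0, 1, 8, 3, 4, 9, 6, 7, 5, 11, 10, 2] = (2 8 5 9 11)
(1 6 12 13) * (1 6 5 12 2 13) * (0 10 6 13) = (13)(0 10 6 2)(1 5 12) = [10, 5, 0, 3, 4, 12, 2, 7, 8, 9, 6, 11, 1, 13]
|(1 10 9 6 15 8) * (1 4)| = |(1 10 9 6 15 8 4)| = 7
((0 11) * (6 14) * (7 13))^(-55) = (0 11)(6 14)(7 13)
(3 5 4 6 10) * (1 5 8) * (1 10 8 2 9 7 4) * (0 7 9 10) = [7, 5, 10, 2, 6, 1, 8, 4, 0, 9, 3] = (0 7 4 6 8)(1 5)(2 10 3)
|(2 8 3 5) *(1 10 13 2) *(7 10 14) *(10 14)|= 14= |(1 10 13 2 8 3 5)(7 14)|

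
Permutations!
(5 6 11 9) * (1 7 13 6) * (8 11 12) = [0, 7, 2, 3, 4, 1, 12, 13, 11, 5, 10, 9, 8, 6] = (1 7 13 6 12 8 11 9 5)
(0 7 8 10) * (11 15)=(0 7 8 10)(11 15)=[7, 1, 2, 3, 4, 5, 6, 8, 10, 9, 0, 15, 12, 13, 14, 11]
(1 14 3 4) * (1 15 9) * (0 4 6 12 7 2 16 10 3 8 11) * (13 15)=(0 4 13 15 9 1 14 8 11)(2 16 10 3 6 12 7)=[4, 14, 16, 6, 13, 5, 12, 2, 11, 1, 3, 0, 7, 15, 8, 9, 10]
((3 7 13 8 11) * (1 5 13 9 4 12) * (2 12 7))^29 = ((1 5 13 8 11 3 2 12)(4 7 9))^29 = (1 3 13 12 11 5 2 8)(4 9 7)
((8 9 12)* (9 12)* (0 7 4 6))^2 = ((0 7 4 6)(8 12))^2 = (12)(0 4)(6 7)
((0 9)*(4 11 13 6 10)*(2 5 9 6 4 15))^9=((0 6 10 15 2 5 9)(4 11 13))^9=(0 10 2 9 6 15 5)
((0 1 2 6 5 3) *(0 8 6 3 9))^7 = ((0 1 2 3 8 6 5 9))^7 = (0 9 5 6 8 3 2 1)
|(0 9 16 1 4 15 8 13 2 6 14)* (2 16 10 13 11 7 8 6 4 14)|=84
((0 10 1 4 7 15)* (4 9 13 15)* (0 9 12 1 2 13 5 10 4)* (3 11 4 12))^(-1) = ((0 12 1 3 11 4 7)(2 13 15 9 5 10))^(-1) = (0 7 4 11 3 1 12)(2 10 5 9 15 13)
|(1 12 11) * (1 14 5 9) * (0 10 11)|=|(0 10 11 14 5 9 1 12)|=8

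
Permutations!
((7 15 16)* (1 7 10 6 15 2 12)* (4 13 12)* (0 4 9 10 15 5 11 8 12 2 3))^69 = (0 3 7 1 12 8 11 5 6 10 9 2 13 4)(15 16) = ((0 4 13 2 9 10 6 5 11 8 12 1 7 3)(15 16))^69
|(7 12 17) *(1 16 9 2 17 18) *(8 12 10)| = 10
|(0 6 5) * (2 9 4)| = |(0 6 5)(2 9 4)| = 3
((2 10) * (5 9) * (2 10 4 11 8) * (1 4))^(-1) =(1 2 8 11 4)(5 9)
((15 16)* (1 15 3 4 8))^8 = (1 16 4)(3 8 15)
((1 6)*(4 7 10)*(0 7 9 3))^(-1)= (0 3 9 4 10 7)(1 6)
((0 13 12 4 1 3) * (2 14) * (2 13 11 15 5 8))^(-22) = ((0 11 15 5 8 2 14 13 12 4 1 3))^(-22) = (0 15 8 14 12 1)(2 13 4 3 11 5)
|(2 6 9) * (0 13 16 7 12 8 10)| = 21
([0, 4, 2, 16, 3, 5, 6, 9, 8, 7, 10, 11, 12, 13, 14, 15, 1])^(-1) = (1 16 3 4)(7 9)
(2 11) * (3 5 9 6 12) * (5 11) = (2 5 9 6 12 3 11) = [0, 1, 5, 11, 4, 9, 12, 7, 8, 6, 10, 2, 3]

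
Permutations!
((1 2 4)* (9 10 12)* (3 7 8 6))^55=((1 2 4)(3 7 8 6)(9 10 12))^55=(1 2 4)(3 6 8 7)(9 10 12)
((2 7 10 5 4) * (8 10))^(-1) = (2 4 5 10 8 7)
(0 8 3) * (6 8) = (0 6 8 3) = [6, 1, 2, 0, 4, 5, 8, 7, 3]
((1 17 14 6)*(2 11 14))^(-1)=(1 6 14 11 2 17)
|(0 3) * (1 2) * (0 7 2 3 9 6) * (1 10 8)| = 6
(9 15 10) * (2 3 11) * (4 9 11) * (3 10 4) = (2 10 11)(4 9 15) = [0, 1, 10, 3, 9, 5, 6, 7, 8, 15, 11, 2, 12, 13, 14, 4]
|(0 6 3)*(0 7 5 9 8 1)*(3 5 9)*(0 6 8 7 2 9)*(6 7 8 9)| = 20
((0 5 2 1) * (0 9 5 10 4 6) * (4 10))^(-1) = (10)(0 6 4)(1 2 5 9)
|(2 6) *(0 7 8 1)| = 4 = |(0 7 8 1)(2 6)|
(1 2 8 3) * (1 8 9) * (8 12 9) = (1 2 8 3 12 9) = [0, 2, 8, 12, 4, 5, 6, 7, 3, 1, 10, 11, 9]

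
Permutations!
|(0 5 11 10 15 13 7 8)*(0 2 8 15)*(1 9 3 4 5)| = 24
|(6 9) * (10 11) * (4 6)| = 6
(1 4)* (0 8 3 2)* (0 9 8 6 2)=(0 6 2 9 8 3)(1 4)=[6, 4, 9, 0, 1, 5, 2, 7, 3, 8]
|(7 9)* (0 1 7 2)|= |(0 1 7 9 2)|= 5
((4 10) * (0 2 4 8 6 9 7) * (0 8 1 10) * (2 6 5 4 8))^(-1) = ((0 6 9 7 2 8 5 4)(1 10))^(-1) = (0 4 5 8 2 7 9 6)(1 10)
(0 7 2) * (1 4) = (0 7 2)(1 4) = [7, 4, 0, 3, 1, 5, 6, 2]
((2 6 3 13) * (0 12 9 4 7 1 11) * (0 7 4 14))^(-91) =(0 12 9 14)(1 7 11)(2 6 3 13) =((0 12 9 14)(1 11 7)(2 6 3 13))^(-91)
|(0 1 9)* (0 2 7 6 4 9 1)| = 5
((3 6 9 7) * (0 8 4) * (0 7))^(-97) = (0 8 4 7 3 6 9)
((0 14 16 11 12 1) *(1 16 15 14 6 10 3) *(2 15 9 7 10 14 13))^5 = ((0 6 14 9 7 10 3 1)(2 15 13)(11 12 16))^5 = (0 10 14 1 7 6 3 9)(2 13 15)(11 16 12)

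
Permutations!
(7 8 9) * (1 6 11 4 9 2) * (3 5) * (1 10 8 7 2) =(1 6 11 4 9 2 10 8)(3 5) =[0, 6, 10, 5, 9, 3, 11, 7, 1, 2, 8, 4]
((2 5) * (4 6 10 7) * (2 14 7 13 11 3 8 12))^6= (2 10)(3 7)(4 8)(5 13)(6 12)(11 14)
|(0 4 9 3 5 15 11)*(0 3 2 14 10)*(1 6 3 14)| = 12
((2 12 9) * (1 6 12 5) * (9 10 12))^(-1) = ((1 6 9 2 5)(10 12))^(-1) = (1 5 2 9 6)(10 12)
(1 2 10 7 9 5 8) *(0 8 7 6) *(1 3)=(0 8 3 1 2 10 6)(5 7 9)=[8, 2, 10, 1, 4, 7, 0, 9, 3, 5, 6]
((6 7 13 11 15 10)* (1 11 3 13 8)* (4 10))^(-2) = ((1 11 15 4 10 6 7 8)(3 13))^(-2) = (1 7 10 15)(4 11 8 6)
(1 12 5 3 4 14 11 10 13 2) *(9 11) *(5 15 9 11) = (1 12 15 9 5 3 4 14 11 10 13 2) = [0, 12, 1, 4, 14, 3, 6, 7, 8, 5, 13, 10, 15, 2, 11, 9]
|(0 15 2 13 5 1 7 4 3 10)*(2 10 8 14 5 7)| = |(0 15 10)(1 2 13 7 4 3 8 14 5)| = 9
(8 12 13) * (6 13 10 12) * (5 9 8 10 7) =(5 9 8 6 13 10 12 7) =[0, 1, 2, 3, 4, 9, 13, 5, 6, 8, 12, 11, 7, 10]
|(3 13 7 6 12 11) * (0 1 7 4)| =9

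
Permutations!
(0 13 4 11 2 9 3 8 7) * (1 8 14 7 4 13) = [1, 8, 9, 14, 11, 5, 6, 0, 4, 3, 10, 2, 12, 13, 7] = (0 1 8 4 11 2 9 3 14 7)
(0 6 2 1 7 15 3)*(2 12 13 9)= (0 6 12 13 9 2 1 7 15 3)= [6, 7, 1, 0, 4, 5, 12, 15, 8, 2, 10, 11, 13, 9, 14, 3]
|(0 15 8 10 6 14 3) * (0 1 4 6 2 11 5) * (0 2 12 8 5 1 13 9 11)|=24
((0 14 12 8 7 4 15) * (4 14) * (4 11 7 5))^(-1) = (0 15 4 5 8 12 14 7 11)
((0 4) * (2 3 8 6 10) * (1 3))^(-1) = (0 4)(1 2 10 6 8 3)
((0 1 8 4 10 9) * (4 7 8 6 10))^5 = (10)(7 8)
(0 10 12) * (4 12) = (0 10 4 12) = [10, 1, 2, 3, 12, 5, 6, 7, 8, 9, 4, 11, 0]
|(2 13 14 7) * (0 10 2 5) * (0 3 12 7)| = |(0 10 2 13 14)(3 12 7 5)| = 20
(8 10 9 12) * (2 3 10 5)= (2 3 10 9 12 8 5)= [0, 1, 3, 10, 4, 2, 6, 7, 5, 12, 9, 11, 8]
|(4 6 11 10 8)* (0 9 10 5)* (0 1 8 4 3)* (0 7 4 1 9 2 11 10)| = |(0 2 11 5 9)(1 8 3 7 4 6 10)| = 35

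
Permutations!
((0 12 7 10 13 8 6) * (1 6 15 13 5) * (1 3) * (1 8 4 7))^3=(0 6 1 12)(3 13 10 8 4 5 15 7)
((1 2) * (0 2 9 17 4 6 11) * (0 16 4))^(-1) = ((0 2 1 9 17)(4 6 11 16))^(-1) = (0 17 9 1 2)(4 16 11 6)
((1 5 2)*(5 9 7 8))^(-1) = ((1 9 7 8 5 2))^(-1) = (1 2 5 8 7 9)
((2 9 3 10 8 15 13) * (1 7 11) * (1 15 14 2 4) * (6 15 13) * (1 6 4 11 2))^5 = ((1 7 2 9 3 10 8 14)(4 6 15)(11 13))^5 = (1 10 2 14 3 7 8 9)(4 15 6)(11 13)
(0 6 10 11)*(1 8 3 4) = (0 6 10 11)(1 8 3 4) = [6, 8, 2, 4, 1, 5, 10, 7, 3, 9, 11, 0]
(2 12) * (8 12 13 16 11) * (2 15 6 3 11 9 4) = (2 13 16 9 4)(3 11 8 12 15 6) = [0, 1, 13, 11, 2, 5, 3, 7, 12, 4, 10, 8, 15, 16, 14, 6, 9]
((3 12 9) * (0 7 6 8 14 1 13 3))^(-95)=((0 7 6 8 14 1 13 3 12 9))^(-95)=(0 1)(3 6)(7 13)(8 12)(9 14)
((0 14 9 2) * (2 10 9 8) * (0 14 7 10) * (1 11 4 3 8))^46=((0 7 10 9)(1 11 4 3 8 2 14))^46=(0 10)(1 8 11 2 4 14 3)(7 9)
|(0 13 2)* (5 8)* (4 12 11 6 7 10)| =6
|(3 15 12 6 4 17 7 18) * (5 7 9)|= |(3 15 12 6 4 17 9 5 7 18)|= 10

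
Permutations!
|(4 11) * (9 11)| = |(4 9 11)| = 3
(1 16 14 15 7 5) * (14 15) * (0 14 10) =(0 14 10)(1 16 15 7 5) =[14, 16, 2, 3, 4, 1, 6, 5, 8, 9, 0, 11, 12, 13, 10, 7, 15]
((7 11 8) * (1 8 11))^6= (11)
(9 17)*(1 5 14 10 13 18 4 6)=(1 5 14 10 13 18 4 6)(9 17)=[0, 5, 2, 3, 6, 14, 1, 7, 8, 17, 13, 11, 12, 18, 10, 15, 16, 9, 4]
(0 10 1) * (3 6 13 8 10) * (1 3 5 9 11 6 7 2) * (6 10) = (0 5 9 11 10 3 7 2 1)(6 13 8) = [5, 0, 1, 7, 4, 9, 13, 2, 6, 11, 3, 10, 12, 8]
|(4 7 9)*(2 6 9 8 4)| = 3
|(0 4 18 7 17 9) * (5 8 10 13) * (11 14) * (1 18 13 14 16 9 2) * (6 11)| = |(0 4 13 5 8 10 14 6 11 16 9)(1 18 7 17 2)| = 55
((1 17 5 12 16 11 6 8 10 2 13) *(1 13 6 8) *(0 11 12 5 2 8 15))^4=(17)(0 11 15)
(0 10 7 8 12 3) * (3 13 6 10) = (0 3)(6 10 7 8 12 13) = [3, 1, 2, 0, 4, 5, 10, 8, 12, 9, 7, 11, 13, 6]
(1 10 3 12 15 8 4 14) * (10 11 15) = (1 11 15 8 4 14)(3 12 10) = [0, 11, 2, 12, 14, 5, 6, 7, 4, 9, 3, 15, 10, 13, 1, 8]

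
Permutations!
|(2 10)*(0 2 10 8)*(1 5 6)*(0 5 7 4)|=8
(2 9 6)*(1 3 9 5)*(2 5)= [0, 3, 2, 9, 4, 1, 5, 7, 8, 6]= (1 3 9 6 5)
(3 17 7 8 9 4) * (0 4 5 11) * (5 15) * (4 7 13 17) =(0 7 8 9 15 5 11)(3 4)(13 17) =[7, 1, 2, 4, 3, 11, 6, 8, 9, 15, 10, 0, 12, 17, 14, 5, 16, 13]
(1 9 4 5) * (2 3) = [0, 9, 3, 2, 5, 1, 6, 7, 8, 4] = (1 9 4 5)(2 3)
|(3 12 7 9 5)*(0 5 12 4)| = |(0 5 3 4)(7 9 12)| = 12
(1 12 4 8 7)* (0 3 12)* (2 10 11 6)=(0 3 12 4 8 7 1)(2 10 11 6)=[3, 0, 10, 12, 8, 5, 2, 1, 7, 9, 11, 6, 4]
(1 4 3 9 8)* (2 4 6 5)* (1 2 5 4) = (1 6 4 3 9 8 2) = [0, 6, 1, 9, 3, 5, 4, 7, 2, 8]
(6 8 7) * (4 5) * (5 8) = (4 8 7 6 5) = [0, 1, 2, 3, 8, 4, 5, 6, 7]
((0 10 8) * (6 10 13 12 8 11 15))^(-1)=(0 8 12 13)(6 15 11 10)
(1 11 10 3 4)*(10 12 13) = [0, 11, 2, 4, 1, 5, 6, 7, 8, 9, 3, 12, 13, 10] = (1 11 12 13 10 3 4)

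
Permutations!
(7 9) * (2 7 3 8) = (2 7 9 3 8) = [0, 1, 7, 8, 4, 5, 6, 9, 2, 3]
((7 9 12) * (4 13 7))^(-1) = (4 12 9 7 13)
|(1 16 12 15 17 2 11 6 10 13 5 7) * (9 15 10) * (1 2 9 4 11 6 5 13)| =12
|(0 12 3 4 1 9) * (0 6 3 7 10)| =20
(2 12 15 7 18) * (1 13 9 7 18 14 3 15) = (1 13 9 7 14 3 15 18 2 12) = [0, 13, 12, 15, 4, 5, 6, 14, 8, 7, 10, 11, 1, 9, 3, 18, 16, 17, 2]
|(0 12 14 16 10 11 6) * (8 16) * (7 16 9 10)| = 8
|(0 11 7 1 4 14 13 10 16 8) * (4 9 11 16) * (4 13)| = 12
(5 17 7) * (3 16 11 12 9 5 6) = (3 16 11 12 9 5 17 7 6) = [0, 1, 2, 16, 4, 17, 3, 6, 8, 5, 10, 12, 9, 13, 14, 15, 11, 7]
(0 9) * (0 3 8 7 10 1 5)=(0 9 3 8 7 10 1 5)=[9, 5, 2, 8, 4, 0, 6, 10, 7, 3, 1]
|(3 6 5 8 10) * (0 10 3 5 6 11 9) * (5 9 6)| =15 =|(0 10 9)(3 11 6 5 8)|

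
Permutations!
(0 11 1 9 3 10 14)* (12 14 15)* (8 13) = (0 11 1 9 3 10 15 12 14)(8 13) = [11, 9, 2, 10, 4, 5, 6, 7, 13, 3, 15, 1, 14, 8, 0, 12]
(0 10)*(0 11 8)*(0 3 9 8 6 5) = (0 10 11 6 5)(3 9 8) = [10, 1, 2, 9, 4, 0, 5, 7, 3, 8, 11, 6]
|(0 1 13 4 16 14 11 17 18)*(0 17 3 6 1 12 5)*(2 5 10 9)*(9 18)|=|(0 12 10 18 17 9 2 5)(1 13 4 16 14 11 3 6)|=8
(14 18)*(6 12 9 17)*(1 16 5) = [0, 16, 2, 3, 4, 1, 12, 7, 8, 17, 10, 11, 9, 13, 18, 15, 5, 6, 14] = (1 16 5)(6 12 9 17)(14 18)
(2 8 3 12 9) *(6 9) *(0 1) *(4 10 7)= (0 1)(2 8 3 12 6 9)(4 10 7)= [1, 0, 8, 12, 10, 5, 9, 4, 3, 2, 7, 11, 6]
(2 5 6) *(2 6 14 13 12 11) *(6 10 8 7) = (2 5 14 13 12 11)(6 10 8 7) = [0, 1, 5, 3, 4, 14, 10, 6, 7, 9, 8, 2, 11, 12, 13]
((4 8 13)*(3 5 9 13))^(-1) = (3 8 4 13 9 5)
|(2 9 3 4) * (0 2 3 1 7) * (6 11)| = |(0 2 9 1 7)(3 4)(6 11)| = 10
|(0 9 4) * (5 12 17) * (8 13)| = 6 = |(0 9 4)(5 12 17)(8 13)|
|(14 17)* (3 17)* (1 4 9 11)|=12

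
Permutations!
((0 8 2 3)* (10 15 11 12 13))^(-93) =((0 8 2 3)(10 15 11 12 13))^(-93) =(0 3 2 8)(10 11 13 15 12)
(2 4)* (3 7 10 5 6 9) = (2 4)(3 7 10 5 6 9) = [0, 1, 4, 7, 2, 6, 9, 10, 8, 3, 5]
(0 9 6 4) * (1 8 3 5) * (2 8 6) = [9, 6, 8, 5, 0, 1, 4, 7, 3, 2] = (0 9 2 8 3 5 1 6 4)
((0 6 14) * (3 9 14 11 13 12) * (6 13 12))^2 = (0 6 12 9)(3 14 13 11)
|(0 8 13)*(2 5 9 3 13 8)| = 6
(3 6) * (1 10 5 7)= [0, 10, 2, 6, 4, 7, 3, 1, 8, 9, 5]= (1 10 5 7)(3 6)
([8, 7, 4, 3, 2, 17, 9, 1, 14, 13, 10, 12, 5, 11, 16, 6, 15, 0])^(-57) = (0 16 9 12)(1 7)(2 4)(5 8 15 13)(6 11 17 14)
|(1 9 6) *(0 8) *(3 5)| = |(0 8)(1 9 6)(3 5)| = 6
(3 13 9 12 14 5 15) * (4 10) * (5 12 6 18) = (3 13 9 6 18 5 15)(4 10)(12 14) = [0, 1, 2, 13, 10, 15, 18, 7, 8, 6, 4, 11, 14, 9, 12, 3, 16, 17, 5]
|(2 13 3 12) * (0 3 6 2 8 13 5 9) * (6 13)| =|(13)(0 3 12 8 6 2 5 9)| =8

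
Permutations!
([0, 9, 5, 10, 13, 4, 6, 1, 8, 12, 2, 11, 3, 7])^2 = (1 12 10 5 13)(2 4 7 9 3)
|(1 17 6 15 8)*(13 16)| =|(1 17 6 15 8)(13 16)| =10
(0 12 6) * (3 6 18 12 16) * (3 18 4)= (0 16 18 12 4 3 6)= [16, 1, 2, 6, 3, 5, 0, 7, 8, 9, 10, 11, 4, 13, 14, 15, 18, 17, 12]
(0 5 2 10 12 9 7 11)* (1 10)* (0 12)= (0 5 2 1 10)(7 11 12 9)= [5, 10, 1, 3, 4, 2, 6, 11, 8, 7, 0, 12, 9]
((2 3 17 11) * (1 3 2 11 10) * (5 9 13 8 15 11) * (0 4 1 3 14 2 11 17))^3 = ((0 4 1 14 2 11 5 9 13 8 15 17 10 3))^3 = (0 14 5 8 10 4 2 9 15 3 1 11 13 17)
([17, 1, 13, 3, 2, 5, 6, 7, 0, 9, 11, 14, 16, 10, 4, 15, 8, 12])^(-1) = [8, 1, 4, 3, 14, 5, 6, 7, 16, 9, 13, 10, 17, 2, 11, 15, 12, 0]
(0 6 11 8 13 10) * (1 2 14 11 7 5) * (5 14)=(0 6 7 14 11 8 13 10)(1 2 5)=[6, 2, 5, 3, 4, 1, 7, 14, 13, 9, 0, 8, 12, 10, 11]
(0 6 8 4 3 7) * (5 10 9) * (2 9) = (0 6 8 4 3 7)(2 9 5 10) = [6, 1, 9, 7, 3, 10, 8, 0, 4, 5, 2]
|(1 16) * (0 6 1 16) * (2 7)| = |(16)(0 6 1)(2 7)| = 6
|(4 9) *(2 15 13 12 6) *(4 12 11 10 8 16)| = 11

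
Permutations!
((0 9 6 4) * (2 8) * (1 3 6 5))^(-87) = (0 3 9 6 5 4 1)(2 8)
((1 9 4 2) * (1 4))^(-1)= ((1 9)(2 4))^(-1)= (1 9)(2 4)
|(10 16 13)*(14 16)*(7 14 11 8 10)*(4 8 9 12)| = |(4 8 10 11 9 12)(7 14 16 13)| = 12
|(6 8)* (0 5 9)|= 6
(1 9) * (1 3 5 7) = [0, 9, 2, 5, 4, 7, 6, 1, 8, 3] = (1 9 3 5 7)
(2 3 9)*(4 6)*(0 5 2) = (0 5 2 3 9)(4 6) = [5, 1, 3, 9, 6, 2, 4, 7, 8, 0]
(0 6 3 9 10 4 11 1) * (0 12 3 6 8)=[8, 12, 2, 9, 11, 5, 6, 7, 0, 10, 4, 1, 3]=(0 8)(1 12 3 9 10 4 11)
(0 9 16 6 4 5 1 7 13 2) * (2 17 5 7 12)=(0 9 16 6 4 7 13 17 5 1 12 2)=[9, 12, 0, 3, 7, 1, 4, 13, 8, 16, 10, 11, 2, 17, 14, 15, 6, 5]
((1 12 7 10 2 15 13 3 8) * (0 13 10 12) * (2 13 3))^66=(0 8)(1 3)(2 10)(13 15)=((0 3 8 1)(2 15 10 13)(7 12))^66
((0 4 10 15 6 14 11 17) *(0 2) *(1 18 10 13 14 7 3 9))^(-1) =(0 2 17 11 14 13 4)(1 9 3 7 6 15 10 18)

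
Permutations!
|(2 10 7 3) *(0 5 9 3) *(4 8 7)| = |(0 5 9 3 2 10 4 8 7)| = 9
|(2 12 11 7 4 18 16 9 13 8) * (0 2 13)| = 18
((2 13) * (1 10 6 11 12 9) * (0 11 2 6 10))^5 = (2 6 13) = ((0 11 12 9 1)(2 13 6))^5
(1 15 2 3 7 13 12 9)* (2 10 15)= (1 2 3 7 13 12 9)(10 15)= [0, 2, 3, 7, 4, 5, 6, 13, 8, 1, 15, 11, 9, 12, 14, 10]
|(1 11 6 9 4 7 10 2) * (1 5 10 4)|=|(1 11 6 9)(2 5 10)(4 7)|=12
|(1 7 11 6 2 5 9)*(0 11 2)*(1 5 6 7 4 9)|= 20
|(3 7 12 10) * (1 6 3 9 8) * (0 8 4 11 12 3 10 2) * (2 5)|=|(0 8 1 6 10 9 4 11 12 5 2)(3 7)|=22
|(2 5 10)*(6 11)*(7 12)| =6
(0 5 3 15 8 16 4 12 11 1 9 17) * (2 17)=(0 5 3 15 8 16 4 12 11 1 9 2 17)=[5, 9, 17, 15, 12, 3, 6, 7, 16, 2, 10, 1, 11, 13, 14, 8, 4, 0]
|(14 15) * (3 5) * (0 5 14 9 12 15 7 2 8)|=|(0 5 3 14 7 2 8)(9 12 15)|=21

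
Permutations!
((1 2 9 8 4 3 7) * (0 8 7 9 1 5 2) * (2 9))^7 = ((0 8 4 3 2 1)(5 9 7))^7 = (0 8 4 3 2 1)(5 9 7)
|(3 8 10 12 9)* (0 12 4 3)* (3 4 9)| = 6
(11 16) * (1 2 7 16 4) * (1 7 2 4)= [0, 4, 2, 3, 7, 5, 6, 16, 8, 9, 10, 1, 12, 13, 14, 15, 11]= (1 4 7 16 11)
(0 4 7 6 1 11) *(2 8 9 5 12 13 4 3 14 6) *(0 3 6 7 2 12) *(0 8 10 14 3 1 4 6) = [0, 11, 10, 3, 2, 8, 4, 12, 9, 5, 14, 1, 13, 6, 7] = (1 11)(2 10 14 7 12 13 6 4)(5 8 9)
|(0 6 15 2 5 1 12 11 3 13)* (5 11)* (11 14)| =24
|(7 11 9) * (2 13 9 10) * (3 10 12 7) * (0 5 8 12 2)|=11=|(0 5 8 12 7 11 2 13 9 3 10)|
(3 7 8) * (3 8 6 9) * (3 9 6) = (9)(3 7) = [0, 1, 2, 7, 4, 5, 6, 3, 8, 9]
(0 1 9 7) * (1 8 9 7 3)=[8, 7, 2, 1, 4, 5, 6, 0, 9, 3]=(0 8 9 3 1 7)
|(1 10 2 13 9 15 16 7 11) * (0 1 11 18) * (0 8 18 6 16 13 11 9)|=|(0 1 10 2 11 9 15 13)(6 16 7)(8 18)|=24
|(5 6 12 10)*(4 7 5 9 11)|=|(4 7 5 6 12 10 9 11)|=8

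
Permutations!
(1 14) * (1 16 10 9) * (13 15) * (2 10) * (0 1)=(0 1 14 16 2 10 9)(13 15)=[1, 14, 10, 3, 4, 5, 6, 7, 8, 0, 9, 11, 12, 15, 16, 13, 2]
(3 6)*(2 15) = (2 15)(3 6) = [0, 1, 15, 6, 4, 5, 3, 7, 8, 9, 10, 11, 12, 13, 14, 2]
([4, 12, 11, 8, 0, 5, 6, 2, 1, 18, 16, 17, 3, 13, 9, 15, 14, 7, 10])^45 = [4, 12, 11, 8, 0, 5, 6, 2, 1, 9, 10, 17, 3, 13, 14, 15, 16, 7, 18]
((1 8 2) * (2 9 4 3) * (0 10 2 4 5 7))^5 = (0 9 2 7 8 10 5 1)(3 4)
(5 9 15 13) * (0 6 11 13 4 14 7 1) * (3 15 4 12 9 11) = [6, 0, 2, 15, 14, 11, 3, 1, 8, 4, 10, 13, 9, 5, 7, 12] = (0 6 3 15 12 9 4 14 7 1)(5 11 13)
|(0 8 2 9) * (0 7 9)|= |(0 8 2)(7 9)|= 6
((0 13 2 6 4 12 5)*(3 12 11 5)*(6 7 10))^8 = ((0 13 2 7 10 6 4 11 5)(3 12))^8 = (0 5 11 4 6 10 7 2 13)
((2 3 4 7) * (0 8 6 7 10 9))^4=((0 8 6 7 2 3 4 10 9))^4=(0 2 9 7 10 6 4 8 3)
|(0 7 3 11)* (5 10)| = 4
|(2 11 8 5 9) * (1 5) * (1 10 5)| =|(2 11 8 10 5 9)| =6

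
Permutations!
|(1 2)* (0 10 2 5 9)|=6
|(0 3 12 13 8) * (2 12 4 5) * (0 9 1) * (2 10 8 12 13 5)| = 11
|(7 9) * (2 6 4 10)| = |(2 6 4 10)(7 9)| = 4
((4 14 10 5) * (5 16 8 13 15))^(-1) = ((4 14 10 16 8 13 15 5))^(-1) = (4 5 15 13 8 16 10 14)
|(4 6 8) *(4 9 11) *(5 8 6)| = |(4 5 8 9 11)| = 5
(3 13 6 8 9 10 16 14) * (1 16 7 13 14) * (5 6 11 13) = (1 16)(3 14)(5 6 8 9 10 7)(11 13) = [0, 16, 2, 14, 4, 6, 8, 5, 9, 10, 7, 13, 12, 11, 3, 15, 1]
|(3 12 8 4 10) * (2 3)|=|(2 3 12 8 4 10)|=6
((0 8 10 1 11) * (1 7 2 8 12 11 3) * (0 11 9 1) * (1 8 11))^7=(0 11 10 12 1 7 9 3 2 8)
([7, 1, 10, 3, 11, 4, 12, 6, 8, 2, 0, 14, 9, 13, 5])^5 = (0 2 12 7 10 9 6)(4 11 14 5)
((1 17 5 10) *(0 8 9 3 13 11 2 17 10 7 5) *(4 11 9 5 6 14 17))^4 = ((0 8 5 7 6 14 17)(1 10)(2 4 11)(3 13 9))^4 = (0 6 8 14 5 17 7)(2 4 11)(3 13 9)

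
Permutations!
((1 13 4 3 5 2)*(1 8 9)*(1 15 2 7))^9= ((1 13 4 3 5 7)(2 8 9 15))^9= (1 3)(2 8 9 15)(4 7)(5 13)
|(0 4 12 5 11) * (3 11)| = 6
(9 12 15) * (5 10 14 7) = (5 10 14 7)(9 12 15) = [0, 1, 2, 3, 4, 10, 6, 5, 8, 12, 14, 11, 15, 13, 7, 9]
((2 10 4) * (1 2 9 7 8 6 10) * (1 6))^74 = ((1 2 6 10 4 9 7 8))^74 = (1 6 4 7)(2 10 9 8)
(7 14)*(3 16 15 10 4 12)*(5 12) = (3 16 15 10 4 5 12)(7 14) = [0, 1, 2, 16, 5, 12, 6, 14, 8, 9, 4, 11, 3, 13, 7, 10, 15]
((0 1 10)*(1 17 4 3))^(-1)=(0 10 1 3 4 17)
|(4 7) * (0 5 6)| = |(0 5 6)(4 7)| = 6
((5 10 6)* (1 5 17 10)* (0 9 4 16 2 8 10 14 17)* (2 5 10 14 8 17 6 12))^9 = (0 17 1 9 8 10 4 14 12 16 6 2 5)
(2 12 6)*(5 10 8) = (2 12 6)(5 10 8) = [0, 1, 12, 3, 4, 10, 2, 7, 5, 9, 8, 11, 6]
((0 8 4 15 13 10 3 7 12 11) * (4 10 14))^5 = (0 12 3 8 11 7 10)(4 15 13 14)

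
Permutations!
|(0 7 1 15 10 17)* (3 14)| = 6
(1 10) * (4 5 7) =[0, 10, 2, 3, 5, 7, 6, 4, 8, 9, 1] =(1 10)(4 5 7)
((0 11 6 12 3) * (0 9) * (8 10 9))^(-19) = (0 8 6 9 3 11 10 12)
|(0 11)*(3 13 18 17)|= |(0 11)(3 13 18 17)|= 4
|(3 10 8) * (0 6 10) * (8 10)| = 4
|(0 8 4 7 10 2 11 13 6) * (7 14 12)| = 11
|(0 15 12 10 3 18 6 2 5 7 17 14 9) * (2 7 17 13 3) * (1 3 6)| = 9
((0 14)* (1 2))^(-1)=(0 14)(1 2)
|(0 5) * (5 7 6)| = 4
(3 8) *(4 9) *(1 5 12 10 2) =(1 5 12 10 2)(3 8)(4 9) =[0, 5, 1, 8, 9, 12, 6, 7, 3, 4, 2, 11, 10]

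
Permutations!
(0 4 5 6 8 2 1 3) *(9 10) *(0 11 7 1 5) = (0 4)(1 3 11 7)(2 5 6 8)(9 10) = [4, 3, 5, 11, 0, 6, 8, 1, 2, 10, 9, 7]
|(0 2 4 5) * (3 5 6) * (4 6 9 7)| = |(0 2 6 3 5)(4 9 7)| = 15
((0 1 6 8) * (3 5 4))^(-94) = (0 6)(1 8)(3 4 5)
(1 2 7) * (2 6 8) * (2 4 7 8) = (1 6 2 8 4 7) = [0, 6, 8, 3, 7, 5, 2, 1, 4]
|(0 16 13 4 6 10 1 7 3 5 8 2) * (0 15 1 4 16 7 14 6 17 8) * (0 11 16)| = |(0 7 3 5 11 16 13)(1 14 6 10 4 17 8 2 15)| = 63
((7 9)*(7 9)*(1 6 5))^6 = (9)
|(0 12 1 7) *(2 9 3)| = |(0 12 1 7)(2 9 3)| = 12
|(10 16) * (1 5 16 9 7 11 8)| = 8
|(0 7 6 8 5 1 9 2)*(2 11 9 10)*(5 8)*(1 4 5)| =6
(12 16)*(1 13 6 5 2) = (1 13 6 5 2)(12 16) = [0, 13, 1, 3, 4, 2, 5, 7, 8, 9, 10, 11, 16, 6, 14, 15, 12]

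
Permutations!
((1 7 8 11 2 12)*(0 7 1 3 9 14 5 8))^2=((0 7)(2 12 3 9 14 5 8 11))^2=(2 3 14 8)(5 11 12 9)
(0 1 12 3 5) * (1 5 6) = (0 5)(1 12 3 6) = [5, 12, 2, 6, 4, 0, 1, 7, 8, 9, 10, 11, 3]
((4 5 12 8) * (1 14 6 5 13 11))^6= (1 4 5)(6 11 8)(12 14 13)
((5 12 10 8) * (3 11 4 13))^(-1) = ((3 11 4 13)(5 12 10 8))^(-1) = (3 13 4 11)(5 8 10 12)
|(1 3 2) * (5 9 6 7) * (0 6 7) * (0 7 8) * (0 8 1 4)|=|(0 6 7 5 9 1 3 2 4)|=9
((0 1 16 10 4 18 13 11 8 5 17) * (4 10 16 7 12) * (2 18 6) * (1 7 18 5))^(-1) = ((0 7 12 4 6 2 5 17)(1 18 13 11 8))^(-1) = (0 17 5 2 6 4 12 7)(1 8 11 13 18)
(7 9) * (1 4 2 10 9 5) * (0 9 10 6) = (10)(0 9 7 5 1 4 2 6) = [9, 4, 6, 3, 2, 1, 0, 5, 8, 7, 10]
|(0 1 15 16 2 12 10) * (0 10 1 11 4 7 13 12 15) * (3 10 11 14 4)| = |(0 14 4 7 13 12 1)(2 15 16)(3 10 11)| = 21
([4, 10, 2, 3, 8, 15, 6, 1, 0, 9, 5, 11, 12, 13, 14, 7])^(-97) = [8, 15, 2, 3, 0, 1, 6, 5, 4, 9, 7, 11, 12, 13, 14, 10]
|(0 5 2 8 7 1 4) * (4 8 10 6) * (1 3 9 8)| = |(0 5 2 10 6 4)(3 9 8 7)| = 12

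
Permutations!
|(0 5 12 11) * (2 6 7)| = |(0 5 12 11)(2 6 7)| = 12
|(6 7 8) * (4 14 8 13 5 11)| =|(4 14 8 6 7 13 5 11)| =8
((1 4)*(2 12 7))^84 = (12)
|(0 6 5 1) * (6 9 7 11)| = 7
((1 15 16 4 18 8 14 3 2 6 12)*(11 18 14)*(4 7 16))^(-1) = (1 12 6 2 3 14 4 15)(7 16)(8 18 11)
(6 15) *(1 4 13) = [0, 4, 2, 3, 13, 5, 15, 7, 8, 9, 10, 11, 12, 1, 14, 6] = (1 4 13)(6 15)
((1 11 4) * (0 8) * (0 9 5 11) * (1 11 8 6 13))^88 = (13)(5 8 9)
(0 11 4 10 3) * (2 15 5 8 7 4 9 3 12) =(0 11 9 3)(2 15 5 8 7 4 10 12) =[11, 1, 15, 0, 10, 8, 6, 4, 7, 3, 12, 9, 2, 13, 14, 5]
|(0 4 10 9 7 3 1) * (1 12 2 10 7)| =9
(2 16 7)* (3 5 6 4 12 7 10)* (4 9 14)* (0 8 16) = (0 8 16 10 3 5 6 9 14 4 12 7 2) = [8, 1, 0, 5, 12, 6, 9, 2, 16, 14, 3, 11, 7, 13, 4, 15, 10]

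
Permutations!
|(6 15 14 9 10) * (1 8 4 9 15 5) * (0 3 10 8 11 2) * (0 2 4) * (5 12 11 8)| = 22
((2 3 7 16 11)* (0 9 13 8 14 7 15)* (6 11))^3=((0 9 13 8 14 7 16 6 11 2 3 15))^3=(0 8 16 2)(3 9 14 6)(7 11 15 13)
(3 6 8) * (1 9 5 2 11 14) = [0, 9, 11, 6, 4, 2, 8, 7, 3, 5, 10, 14, 12, 13, 1] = (1 9 5 2 11 14)(3 6 8)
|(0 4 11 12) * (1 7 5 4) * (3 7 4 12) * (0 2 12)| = |(0 1 4 11 3 7 5)(2 12)| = 14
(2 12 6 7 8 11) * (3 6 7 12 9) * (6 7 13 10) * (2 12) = [0, 1, 9, 7, 4, 5, 2, 8, 11, 3, 6, 12, 13, 10] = (2 9 3 7 8 11 12 13 10 6)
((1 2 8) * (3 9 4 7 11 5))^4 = (1 2 8)(3 11 4)(5 7 9)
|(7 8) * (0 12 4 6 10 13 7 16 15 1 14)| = 12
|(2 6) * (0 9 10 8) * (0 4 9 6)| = 12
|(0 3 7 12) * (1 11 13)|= |(0 3 7 12)(1 11 13)|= 12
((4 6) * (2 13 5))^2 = (2 5 13)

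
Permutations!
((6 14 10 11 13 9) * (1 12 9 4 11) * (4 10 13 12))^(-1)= (1 10 13 14 6 9 12 11 4)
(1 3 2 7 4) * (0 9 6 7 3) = [9, 0, 3, 2, 1, 5, 7, 4, 8, 6] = (0 9 6 7 4 1)(2 3)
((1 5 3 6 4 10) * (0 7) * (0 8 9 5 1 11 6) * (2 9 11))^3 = (0 11 10 5 7 6 2 3 8 4 9)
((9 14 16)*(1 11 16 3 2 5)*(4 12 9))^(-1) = (1 5 2 3 14 9 12 4 16 11)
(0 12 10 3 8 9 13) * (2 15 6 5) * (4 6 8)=(0 12 10 3 4 6 5 2 15 8 9 13)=[12, 1, 15, 4, 6, 2, 5, 7, 9, 13, 3, 11, 10, 0, 14, 8]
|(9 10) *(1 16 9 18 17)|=6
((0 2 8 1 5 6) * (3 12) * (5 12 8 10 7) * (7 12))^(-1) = (0 6 5 7 1 8 3 12 10 2)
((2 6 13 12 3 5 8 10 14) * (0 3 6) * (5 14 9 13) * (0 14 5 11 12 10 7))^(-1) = (0 7 8 5 3)(2 14)(6 12 11)(9 10 13)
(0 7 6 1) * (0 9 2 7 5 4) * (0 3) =(0 5 4 3)(1 9 2 7 6) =[5, 9, 7, 0, 3, 4, 1, 6, 8, 2]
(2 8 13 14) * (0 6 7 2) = (0 6 7 2 8 13 14) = [6, 1, 8, 3, 4, 5, 7, 2, 13, 9, 10, 11, 12, 14, 0]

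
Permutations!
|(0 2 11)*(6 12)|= 6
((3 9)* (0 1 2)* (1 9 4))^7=(0 9 3 4 1 2)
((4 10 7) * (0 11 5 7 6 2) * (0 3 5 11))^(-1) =((11)(2 3 5 7 4 10 6))^(-1) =(11)(2 6 10 4 7 5 3)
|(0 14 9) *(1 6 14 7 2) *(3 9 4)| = |(0 7 2 1 6 14 4 3 9)| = 9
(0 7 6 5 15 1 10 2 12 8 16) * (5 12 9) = (0 7 6 12 8 16)(1 10 2 9 5 15) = [7, 10, 9, 3, 4, 15, 12, 6, 16, 5, 2, 11, 8, 13, 14, 1, 0]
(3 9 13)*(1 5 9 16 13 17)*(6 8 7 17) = (1 5 9 6 8 7 17)(3 16 13) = [0, 5, 2, 16, 4, 9, 8, 17, 7, 6, 10, 11, 12, 3, 14, 15, 13, 1]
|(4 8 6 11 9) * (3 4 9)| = |(3 4 8 6 11)| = 5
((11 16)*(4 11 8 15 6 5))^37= (4 16 15 5 11 8 6)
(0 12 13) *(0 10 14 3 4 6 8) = (0 12 13 10 14 3 4 6 8) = [12, 1, 2, 4, 6, 5, 8, 7, 0, 9, 14, 11, 13, 10, 3]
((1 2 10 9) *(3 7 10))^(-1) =(1 9 10 7 3 2)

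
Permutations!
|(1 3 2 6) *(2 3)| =3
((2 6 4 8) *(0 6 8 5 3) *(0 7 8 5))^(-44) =((0 6 4)(2 5 3 7 8))^(-44) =(0 6 4)(2 5 3 7 8)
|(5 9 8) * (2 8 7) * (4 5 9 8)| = |(2 4 5 8 9 7)| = 6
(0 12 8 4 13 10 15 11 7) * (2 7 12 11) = (0 11 12 8 4 13 10 15 2 7) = [11, 1, 7, 3, 13, 5, 6, 0, 4, 9, 15, 12, 8, 10, 14, 2]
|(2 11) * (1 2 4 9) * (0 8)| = 10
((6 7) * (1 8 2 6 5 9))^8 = (1 8 2 6 7 5 9)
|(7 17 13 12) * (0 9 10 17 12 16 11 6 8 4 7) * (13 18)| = |(0 9 10 17 18 13 16 11 6 8 4 7 12)| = 13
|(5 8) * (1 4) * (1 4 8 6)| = 4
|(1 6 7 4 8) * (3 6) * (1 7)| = |(1 3 6)(4 8 7)| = 3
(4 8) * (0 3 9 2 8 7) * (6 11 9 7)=(0 3 7)(2 8 4 6 11 9)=[3, 1, 8, 7, 6, 5, 11, 0, 4, 2, 10, 9]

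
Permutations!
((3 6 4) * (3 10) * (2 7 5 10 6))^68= (2 10 7 3 5)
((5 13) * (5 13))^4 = (13)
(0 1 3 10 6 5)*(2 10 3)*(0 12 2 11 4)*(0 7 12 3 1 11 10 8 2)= (0 11 4 7 12)(1 10 6 5 3)(2 8)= [11, 10, 8, 1, 7, 3, 5, 12, 2, 9, 6, 4, 0]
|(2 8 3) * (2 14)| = 4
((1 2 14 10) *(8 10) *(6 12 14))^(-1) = ((1 2 6 12 14 8 10))^(-1) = (1 10 8 14 12 6 2)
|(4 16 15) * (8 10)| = 6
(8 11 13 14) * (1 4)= [0, 4, 2, 3, 1, 5, 6, 7, 11, 9, 10, 13, 12, 14, 8]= (1 4)(8 11 13 14)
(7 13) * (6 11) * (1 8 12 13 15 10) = (1 8 12 13 7 15 10)(6 11) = [0, 8, 2, 3, 4, 5, 11, 15, 12, 9, 1, 6, 13, 7, 14, 10]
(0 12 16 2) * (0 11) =(0 12 16 2 11) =[12, 1, 11, 3, 4, 5, 6, 7, 8, 9, 10, 0, 16, 13, 14, 15, 2]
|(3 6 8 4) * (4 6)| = 2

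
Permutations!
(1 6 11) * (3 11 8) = (1 6 8 3 11) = [0, 6, 2, 11, 4, 5, 8, 7, 3, 9, 10, 1]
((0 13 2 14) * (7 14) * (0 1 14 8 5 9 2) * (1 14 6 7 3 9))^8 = ((14)(0 13)(1 6 7 8 5)(2 3 9))^8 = (14)(1 8 6 5 7)(2 9 3)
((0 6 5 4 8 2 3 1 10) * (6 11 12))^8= ((0 11 12 6 5 4 8 2 3 1 10))^8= (0 3 4 12 10 2 5 11 1 8 6)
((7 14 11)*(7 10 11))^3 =((7 14)(10 11))^3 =(7 14)(10 11)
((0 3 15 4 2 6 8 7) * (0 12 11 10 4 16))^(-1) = ((0 3 15 16)(2 6 8 7 12 11 10 4))^(-1) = (0 16 15 3)(2 4 10 11 12 7 8 6)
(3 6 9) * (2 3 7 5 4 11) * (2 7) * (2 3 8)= (2 8)(3 6 9)(4 11 7 5)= [0, 1, 8, 6, 11, 4, 9, 5, 2, 3, 10, 7]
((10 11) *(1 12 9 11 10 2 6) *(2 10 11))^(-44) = (1 12 9 2 6)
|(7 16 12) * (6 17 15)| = 3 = |(6 17 15)(7 16 12)|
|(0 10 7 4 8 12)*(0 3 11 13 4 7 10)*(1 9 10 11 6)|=10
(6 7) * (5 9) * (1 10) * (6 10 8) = (1 8 6 7 10)(5 9) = [0, 8, 2, 3, 4, 9, 7, 10, 6, 5, 1]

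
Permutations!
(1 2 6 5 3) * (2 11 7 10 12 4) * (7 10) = (1 11 10 12 4 2 6 5 3) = [0, 11, 6, 1, 2, 3, 5, 7, 8, 9, 12, 10, 4]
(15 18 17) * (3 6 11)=(3 6 11)(15 18 17)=[0, 1, 2, 6, 4, 5, 11, 7, 8, 9, 10, 3, 12, 13, 14, 18, 16, 15, 17]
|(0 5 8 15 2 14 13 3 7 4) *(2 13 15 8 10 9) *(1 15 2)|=|(0 5 10 9 1 15 13 3 7 4)(2 14)|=10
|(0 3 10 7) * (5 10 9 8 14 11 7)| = 14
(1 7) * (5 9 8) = (1 7)(5 9 8) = [0, 7, 2, 3, 4, 9, 6, 1, 5, 8]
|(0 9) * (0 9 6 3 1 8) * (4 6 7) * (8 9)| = 8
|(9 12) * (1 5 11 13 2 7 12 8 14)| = 10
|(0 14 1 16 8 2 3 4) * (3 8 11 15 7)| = 18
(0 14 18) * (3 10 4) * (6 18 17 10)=(0 14 17 10 4 3 6 18)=[14, 1, 2, 6, 3, 5, 18, 7, 8, 9, 4, 11, 12, 13, 17, 15, 16, 10, 0]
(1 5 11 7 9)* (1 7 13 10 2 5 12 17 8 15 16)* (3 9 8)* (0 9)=(0 9 7 8 15 16 1 12 17 3)(2 5 11 13 10)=[9, 12, 5, 0, 4, 11, 6, 8, 15, 7, 2, 13, 17, 10, 14, 16, 1, 3]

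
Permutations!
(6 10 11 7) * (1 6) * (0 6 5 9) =(0 6 10 11 7 1 5 9) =[6, 5, 2, 3, 4, 9, 10, 1, 8, 0, 11, 7]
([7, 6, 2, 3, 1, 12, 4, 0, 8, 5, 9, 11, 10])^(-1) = (0 7)(1 4 6)(5 9 10 12)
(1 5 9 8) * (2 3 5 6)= (1 6 2 3 5 9 8)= [0, 6, 3, 5, 4, 9, 2, 7, 1, 8]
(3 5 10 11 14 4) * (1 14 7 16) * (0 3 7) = (0 3 5 10 11)(1 14 4 7 16) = [3, 14, 2, 5, 7, 10, 6, 16, 8, 9, 11, 0, 12, 13, 4, 15, 1]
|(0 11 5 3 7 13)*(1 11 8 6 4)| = |(0 8 6 4 1 11 5 3 7 13)| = 10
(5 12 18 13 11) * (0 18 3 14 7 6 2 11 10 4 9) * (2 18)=(0 2 11 5 12 3 14 7 6 18 13 10 4 9)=[2, 1, 11, 14, 9, 12, 18, 6, 8, 0, 4, 5, 3, 10, 7, 15, 16, 17, 13]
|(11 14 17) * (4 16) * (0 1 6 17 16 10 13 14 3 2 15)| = |(0 1 6 17 11 3 2 15)(4 10 13 14 16)| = 40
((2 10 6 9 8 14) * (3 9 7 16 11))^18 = (2 8 3 16 6)(7 10 14 9 11)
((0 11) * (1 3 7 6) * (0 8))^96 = ((0 11 8)(1 3 7 6))^96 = (11)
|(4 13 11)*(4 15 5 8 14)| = |(4 13 11 15 5 8 14)| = 7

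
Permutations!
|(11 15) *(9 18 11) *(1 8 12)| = |(1 8 12)(9 18 11 15)| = 12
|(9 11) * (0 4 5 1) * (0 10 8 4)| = |(1 10 8 4 5)(9 11)| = 10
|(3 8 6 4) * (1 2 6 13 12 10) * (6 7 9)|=|(1 2 7 9 6 4 3 8 13 12 10)|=11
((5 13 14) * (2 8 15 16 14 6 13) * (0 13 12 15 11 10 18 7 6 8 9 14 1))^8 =(0 12 10)(1 6 11)(7 8 16)(13 15 18)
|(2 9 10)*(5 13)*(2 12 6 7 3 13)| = |(2 9 10 12 6 7 3 13 5)| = 9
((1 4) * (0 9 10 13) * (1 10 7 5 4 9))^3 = (0 7 10 1 5 13 9 4) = ((0 1 9 7 5 4 10 13))^3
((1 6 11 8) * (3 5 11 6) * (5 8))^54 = (11)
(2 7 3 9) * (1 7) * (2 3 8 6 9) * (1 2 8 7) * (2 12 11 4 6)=(2 12 11 4 6 9 3 8)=[0, 1, 12, 8, 6, 5, 9, 7, 2, 3, 10, 4, 11]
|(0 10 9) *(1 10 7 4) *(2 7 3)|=8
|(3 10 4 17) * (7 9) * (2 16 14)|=12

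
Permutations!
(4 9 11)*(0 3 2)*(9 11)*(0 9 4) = (0 3 2 9 4 11) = [3, 1, 9, 2, 11, 5, 6, 7, 8, 4, 10, 0]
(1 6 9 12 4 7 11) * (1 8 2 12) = (1 6 9)(2 12 4 7 11 8) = [0, 6, 12, 3, 7, 5, 9, 11, 2, 1, 10, 8, 4]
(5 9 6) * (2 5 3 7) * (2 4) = (2 5 9 6 3 7 4) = [0, 1, 5, 7, 2, 9, 3, 4, 8, 6]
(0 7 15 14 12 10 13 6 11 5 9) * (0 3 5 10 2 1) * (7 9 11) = (0 9 3 5 11 10 13 6 7 15 14 12 2 1) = [9, 0, 1, 5, 4, 11, 7, 15, 8, 3, 13, 10, 2, 6, 12, 14]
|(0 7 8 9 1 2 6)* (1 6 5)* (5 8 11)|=|(0 7 11 5 1 2 8 9 6)|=9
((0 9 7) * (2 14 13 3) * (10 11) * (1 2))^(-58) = (0 7 9)(1 14 3 2 13)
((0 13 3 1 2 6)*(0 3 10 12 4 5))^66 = (13)(1 6)(2 3)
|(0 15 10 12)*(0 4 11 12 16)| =|(0 15 10 16)(4 11 12)| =12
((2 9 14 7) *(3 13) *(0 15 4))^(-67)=((0 15 4)(2 9 14 7)(3 13))^(-67)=(0 4 15)(2 9 14 7)(3 13)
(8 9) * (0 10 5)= (0 10 5)(8 9)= [10, 1, 2, 3, 4, 0, 6, 7, 9, 8, 5]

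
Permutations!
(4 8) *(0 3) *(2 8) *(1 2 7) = (0 3)(1 2 8 4 7) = [3, 2, 8, 0, 7, 5, 6, 1, 4]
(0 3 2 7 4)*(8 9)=(0 3 2 7 4)(8 9)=[3, 1, 7, 2, 0, 5, 6, 4, 9, 8]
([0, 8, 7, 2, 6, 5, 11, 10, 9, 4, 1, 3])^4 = (1 6 7 9 3)(2 8 11 10 4)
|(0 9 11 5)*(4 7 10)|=|(0 9 11 5)(4 7 10)|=12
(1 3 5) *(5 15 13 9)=[0, 3, 2, 15, 4, 1, 6, 7, 8, 5, 10, 11, 12, 9, 14, 13]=(1 3 15 13 9 5)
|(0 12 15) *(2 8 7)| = 3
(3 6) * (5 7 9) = [0, 1, 2, 6, 4, 7, 3, 9, 8, 5] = (3 6)(5 7 9)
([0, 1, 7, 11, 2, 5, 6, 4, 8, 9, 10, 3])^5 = [0, 1, 4, 11, 7, 5, 6, 2, 8, 9, 10, 3]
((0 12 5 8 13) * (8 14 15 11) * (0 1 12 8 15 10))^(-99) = (0 5 13 10 12 8 14 1)(11 15)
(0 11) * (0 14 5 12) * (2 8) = (0 11 14 5 12)(2 8) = [11, 1, 8, 3, 4, 12, 6, 7, 2, 9, 10, 14, 0, 13, 5]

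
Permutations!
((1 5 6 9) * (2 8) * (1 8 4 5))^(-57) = (2 6)(4 9)(5 8)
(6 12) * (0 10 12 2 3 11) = (0 10 12 6 2 3 11) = [10, 1, 3, 11, 4, 5, 2, 7, 8, 9, 12, 0, 6]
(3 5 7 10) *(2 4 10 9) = [0, 1, 4, 5, 10, 7, 6, 9, 8, 2, 3] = (2 4 10 3 5 7 9)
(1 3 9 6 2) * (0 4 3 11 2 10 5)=(0 4 3 9 6 10 5)(1 11 2)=[4, 11, 1, 9, 3, 0, 10, 7, 8, 6, 5, 2]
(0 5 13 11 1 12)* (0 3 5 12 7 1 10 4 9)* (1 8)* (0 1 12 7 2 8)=(0 7)(1 2 8 12 3 5 13 11 10 4 9)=[7, 2, 8, 5, 9, 13, 6, 0, 12, 1, 4, 10, 3, 11]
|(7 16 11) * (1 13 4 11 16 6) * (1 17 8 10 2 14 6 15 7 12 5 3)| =|(1 13 4 11 12 5 3)(2 14 6 17 8 10)(7 15)| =42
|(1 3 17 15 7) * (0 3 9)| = |(0 3 17 15 7 1 9)| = 7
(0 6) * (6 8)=(0 8 6)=[8, 1, 2, 3, 4, 5, 0, 7, 6]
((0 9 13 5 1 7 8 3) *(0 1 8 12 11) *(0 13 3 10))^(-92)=((0 9 3 1 7 12 11 13 5 8 10))^(-92)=(0 13 1 10 11 3 8 12 9 5 7)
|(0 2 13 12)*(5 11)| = |(0 2 13 12)(5 11)| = 4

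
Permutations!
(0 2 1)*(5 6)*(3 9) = (0 2 1)(3 9)(5 6) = [2, 0, 1, 9, 4, 6, 5, 7, 8, 3]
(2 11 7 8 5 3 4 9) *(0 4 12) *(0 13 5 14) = (0 4 9 2 11 7 8 14)(3 12 13 5) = [4, 1, 11, 12, 9, 3, 6, 8, 14, 2, 10, 7, 13, 5, 0]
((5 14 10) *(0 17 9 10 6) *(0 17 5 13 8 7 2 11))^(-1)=(0 11 2 7 8 13 10 9 17 6 14 5)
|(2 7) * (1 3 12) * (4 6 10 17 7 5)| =21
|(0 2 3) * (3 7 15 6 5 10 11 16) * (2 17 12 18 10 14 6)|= |(0 17 12 18 10 11 16 3)(2 7 15)(5 14 6)|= 24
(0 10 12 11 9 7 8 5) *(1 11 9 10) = (0 1 11 10 12 9 7 8 5) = [1, 11, 2, 3, 4, 0, 6, 8, 5, 7, 12, 10, 9]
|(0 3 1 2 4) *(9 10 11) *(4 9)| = 8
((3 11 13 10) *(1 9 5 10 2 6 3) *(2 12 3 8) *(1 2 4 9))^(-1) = ((2 6 8 4 9 5 10)(3 11 13 12))^(-1) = (2 10 5 9 4 8 6)(3 12 13 11)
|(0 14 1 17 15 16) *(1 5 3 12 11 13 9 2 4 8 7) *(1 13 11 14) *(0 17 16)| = |(0 1 16 17 15)(2 4 8 7 13 9)(3 12 14 5)| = 60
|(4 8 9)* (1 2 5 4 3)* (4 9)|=10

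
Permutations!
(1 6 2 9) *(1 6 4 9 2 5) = (1 4 9 6 5) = [0, 4, 2, 3, 9, 1, 5, 7, 8, 6]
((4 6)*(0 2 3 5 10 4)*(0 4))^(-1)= (0 10 5 3 2)(4 6)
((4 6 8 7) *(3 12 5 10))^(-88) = (12)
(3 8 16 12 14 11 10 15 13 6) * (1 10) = (1 10 15 13 6 3 8 16 12 14 11) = [0, 10, 2, 8, 4, 5, 3, 7, 16, 9, 15, 1, 14, 6, 11, 13, 12]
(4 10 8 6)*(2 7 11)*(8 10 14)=(2 7 11)(4 14 8 6)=[0, 1, 7, 3, 14, 5, 4, 11, 6, 9, 10, 2, 12, 13, 8]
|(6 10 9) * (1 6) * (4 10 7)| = 6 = |(1 6 7 4 10 9)|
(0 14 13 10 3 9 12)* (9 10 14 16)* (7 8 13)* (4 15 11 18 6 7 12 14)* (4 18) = (0 16 9 14 12)(3 10)(4 15 11)(6 7 8 13 18) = [16, 1, 2, 10, 15, 5, 7, 8, 13, 14, 3, 4, 0, 18, 12, 11, 9, 17, 6]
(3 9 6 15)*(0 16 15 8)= (0 16 15 3 9 6 8)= [16, 1, 2, 9, 4, 5, 8, 7, 0, 6, 10, 11, 12, 13, 14, 3, 15]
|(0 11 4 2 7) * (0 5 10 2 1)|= 4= |(0 11 4 1)(2 7 5 10)|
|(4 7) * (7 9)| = |(4 9 7)| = 3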